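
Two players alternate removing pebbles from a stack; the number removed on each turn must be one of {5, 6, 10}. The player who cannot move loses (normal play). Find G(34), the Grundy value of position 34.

0

n :  0  1  2  3  4  5  6  7  8  9 10 11 12 13 14 15 16 17 18 19 20 21 22 23 24 25 26 27 28 29 30 31 32 33 34
G :  0  0  0  0  0  1  1  1  1  1  2  2  2  2  2  0  0  0  0  0  1  1  1  1  1  2  2  2  2  2  0  0  0  0  0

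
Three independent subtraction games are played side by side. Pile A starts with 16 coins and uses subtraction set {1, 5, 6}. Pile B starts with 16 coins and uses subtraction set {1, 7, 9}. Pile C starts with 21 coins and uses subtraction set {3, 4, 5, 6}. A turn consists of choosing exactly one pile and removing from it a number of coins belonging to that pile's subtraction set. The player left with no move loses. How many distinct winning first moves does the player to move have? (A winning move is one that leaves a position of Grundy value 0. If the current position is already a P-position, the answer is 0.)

0

Pile A, S = {1, 5, 6}:
n :  0  1  2  3  4  5  6  7  8  9 10 11 12 13 14 15 16
G :  0  1  0  1  0  1  2  3  2  3  2  0  1  0  1  0  1
G_A(16) = 1.
Pile B, S = {1, 7, 9}:
n :  0  1  2  3  4  5  6  7  8  9 10 11 12 13 14 15 16
G :  0  1  0  1  0  1  0  1  0  1  0  1  0  1  0  1  0
G_B(16) = 0.
Pile C, S = {3, 4, 5, 6}:
n :  0  1  2  3  4  5  6  7  8  9 10 11 12 13 14 15 16 17 18 19 20 21
G :  0  0  0  1  1  1  2  2  2  0  0  0  1  1  1  2  2  2  0  0  0  1
G_C(21) = 1.
Combined Grundy value = 1 ⊕ 0 ⊕ 1 = 0.
A winning move leaves total XOR = 0, i.e. changes one component's Grundy value g to g ⊕ X where X is the current total.
Pile A: target g' = 1⊕0 = 1, but every legal move changes the Grundy value (mex property), so 0 moves.
Pile B: target g' = 0⊕0 = 0, but every legal move changes the Grundy value (mex property), so 0 moves.
Pile C: target g' = 1⊕0 = 1, but every legal move changes the Grundy value (mex property), so 0 moves.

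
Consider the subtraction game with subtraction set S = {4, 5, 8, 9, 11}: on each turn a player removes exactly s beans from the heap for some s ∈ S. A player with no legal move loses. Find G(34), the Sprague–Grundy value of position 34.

n :  0  1  2  3  4  5  6  7  8  9 10 11 12 13 14 15 16 17 18 19 20 21 22 23 24 25 26 27 28 29 30 31 32 33 34
G :  0  0  0  0  1  1  1  1  2  2  2  2  3  3  3  0  0  0  0  1  1  1  1  2  2  2  2  3  3  3  0  0  0  0  1

1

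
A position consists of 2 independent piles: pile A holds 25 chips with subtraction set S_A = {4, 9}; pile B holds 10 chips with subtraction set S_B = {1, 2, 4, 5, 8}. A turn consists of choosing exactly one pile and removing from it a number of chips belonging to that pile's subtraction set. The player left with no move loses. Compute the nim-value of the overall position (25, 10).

Pile A, S = {4, 9}:
n :  0  1  2  3  4  5  6  7  8  9 10 11 12 13 14 15 16 17 18 19 20 21 22 23 24 25
G :  0  0  0  0  1  1  1  1  0  2  2  2  1  0  0  0  0  1  1  1  1  0  2  2  2  1
G_A(25) = 1.
Pile B, S = {1, 2, 4, 5, 8}:
G(0) = 0
G(1) = mex{0} = 1
G(2) = mex{1,0} = 2
G(3) = mex{2,1} = 0
G(4) = mex{0,2,0} = 1
G(5) = mex{1,0,1,0} = 2
G(6) = mex{2,1,2,1} = 0
G(7) = mex{0,2,0,2} = 1
G(8) = mex{1,0,1,0,0} = 2
G(9) = mex{2,1,2,1,1} = 0
G(10) = mex{0,2,0,2,2} = 1
G_B(10) = 1.
Combined Grundy value = 1 ⊕ 1 = 0.

0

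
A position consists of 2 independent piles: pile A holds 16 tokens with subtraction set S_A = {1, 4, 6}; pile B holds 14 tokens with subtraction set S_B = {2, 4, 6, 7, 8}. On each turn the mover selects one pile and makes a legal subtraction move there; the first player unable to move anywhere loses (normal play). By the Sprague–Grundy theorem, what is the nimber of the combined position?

Pile A, S = {1, 4, 6}:
G(0) = 0
G(1) = mex{0} = 1
G(2) = mex{1} = 0
G(3) = mex{0} = 1
G(4) = mex{1,0} = 2
G(5) = mex{2,1} = 0
G(6) = mex{0,0,0} = 1
G(7) = mex{1,1,1} = 0
G(8) = mex{0,2,0} = 1
G(9) = mex{1,0,1} = 2
G(10) = mex{2,1,2} = 0
G(11) = mex{0,0,0} = 1
G(12) = mex{1,1,1} = 0
G(13) = mex{0,2,0} = 1
G(14) = mex{1,0,1} = 2
G(15) = mex{2,1,2} = 0
G(16) = mex{0,0,0} = 1
G_A(16) = 1.
Pile B, S = {2, 4, 6, 7, 8}:
n :  0  1  2  3  4  5  6  7  8  9 10 11 12 13 14
G :  0  0  1  1  2  2  3  3  4  4  0  0  1  1  2
G_B(14) = 2.
Combined Grundy value = 1 ⊕ 2 = 3.

3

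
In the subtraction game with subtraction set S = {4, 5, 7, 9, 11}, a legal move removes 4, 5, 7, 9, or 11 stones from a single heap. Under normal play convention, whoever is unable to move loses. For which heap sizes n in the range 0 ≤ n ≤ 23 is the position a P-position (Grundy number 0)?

0, 1, 2, 3, 15, 16, 17, 18

n :  0  1  2  3  4  5  6  7  8  9 10 11 12 13 14 15 16 17 18 19 20 21 22 23
G :  0  0  0  0  1  1  1  1  2  2  2  2  3  3  3  0  0  0  0  1  1  1  1  2
P-positions are exactly the n with G(n) = 0.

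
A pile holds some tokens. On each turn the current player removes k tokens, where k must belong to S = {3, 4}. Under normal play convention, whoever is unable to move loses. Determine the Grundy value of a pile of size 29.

0

G(0) = 0
G(1) = mex{} = 0
G(2) = mex{} = 0
G(3) = mex{0} = 1
G(4) = mex{0,0} = 1
G(5) = mex{0,0} = 1
G(6) = mex{1,0} = 2
G(7) = mex{1,1} = 0
G(8) = mex{1,1} = 0
G(9) = mex{2,1} = 0
G(10) = mex{0,2} = 1
G(11) = mex{0,0} = 1
G(12) = mex{0,0} = 1
G(13) = mex{1,0} = 2
G(14) = mex{1,1} = 0
G(15) = mex{1,1} = 0
G(16) = mex{2,1} = 0
G(17) = mex{0,2} = 1
G(18) = mex{0,0} = 1
G(19) = mex{0,0} = 1
G(20) = mex{1,0} = 2
G(21) = mex{1,1} = 0
G(22) = mex{1,1} = 0
G(23) = mex{2,1} = 0
G(24) = mex{0,2} = 1
G(25) = mex{0,0} = 1
G(26) = mex{0,0} = 1
G(27) = mex{1,0} = 2
G(28) = mex{1,1} = 0
G(29) = mex{1,1} = 0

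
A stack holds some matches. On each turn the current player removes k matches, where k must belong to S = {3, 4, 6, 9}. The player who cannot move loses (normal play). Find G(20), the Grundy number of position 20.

n :  0  1  2  3  4  5  6  7  8  9 10 11 12 13 14 15 16 17 18 19 20
G :  0  0  0  1  1  1  2  2  2  3  3  3  0  0  0  1  1  1  2  2  2

2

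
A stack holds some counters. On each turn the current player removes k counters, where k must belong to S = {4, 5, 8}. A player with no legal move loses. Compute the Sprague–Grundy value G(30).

1

n :  0  1  2  3  4  5  6  7  8  9 10 11 12 13 14 15 16 17 18 19 20 21 22 23 24 25 26 27 28 29 30
G :  0  0  0  0  1  1  1  1  2  2  2  2  0  0  0  0  1  1  1  1  2  2  2  2  0  0  0  0  1  1  1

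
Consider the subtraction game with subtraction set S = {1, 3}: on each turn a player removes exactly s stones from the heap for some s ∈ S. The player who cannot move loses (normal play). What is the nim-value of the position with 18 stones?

n :  0  1  2  3  4  5  6  7  8  9 10 11 12 13 14 15 16 17 18
G :  0  1  0  1  0  1  0  1  0  1  0  1  0  1  0  1  0  1  0

0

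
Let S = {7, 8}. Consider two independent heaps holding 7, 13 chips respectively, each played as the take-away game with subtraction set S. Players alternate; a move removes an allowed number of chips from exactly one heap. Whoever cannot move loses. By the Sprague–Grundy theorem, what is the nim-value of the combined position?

All heaps use S = {7, 8}:
G(0) = 0
G(1) = mex{} = 0
G(2) = mex{} = 0
G(3) = mex{} = 0
G(4) = mex{} = 0
G(5) = mex{} = 0
G(6) = mex{} = 0
G(7) = mex{0} = 1
G(8) = mex{0,0} = 1
G(9) = mex{0,0} = 1
G(10) = mex{0,0} = 1
G(11) = mex{0,0} = 1
G(12) = mex{0,0} = 1
G(13) = mex{0,0} = 1
Heap A: G(7) = 1.
Heap B: G(13) = 1.
Combined Grundy value = 1 ⊕ 1 = 0.

0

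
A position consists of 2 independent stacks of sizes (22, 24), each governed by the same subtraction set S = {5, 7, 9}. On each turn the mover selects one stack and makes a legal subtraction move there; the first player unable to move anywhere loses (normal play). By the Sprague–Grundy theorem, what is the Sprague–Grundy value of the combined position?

All stacks use S = {5, 7, 9}:
G(0) = 0
G(1) = mex{} = 0
G(2) = mex{} = 0
G(3) = mex{} = 0
G(4) = mex{} = 0
G(5) = mex{0} = 1
G(6) = mex{0} = 1
G(7) = mex{0,0} = 1
G(8) = mex{0,0} = 1
G(9) = mex{0,0,0} = 1
G(10) = mex{1,0,0} = 2
G(11) = mex{1,0,0} = 2
G(12) = mex{1,1,0} = 2
G(13) = mex{1,1,0} = 2
G(14) = mex{1,1,1} = 0
G(15) = mex{2,1,1} = 0
G(16) = mex{2,1,1} = 0
G(17) = mex{2,2,1} = 0
G(18) = mex{2,2,1} = 0
G(19) = mex{0,2,2} = 1
G(20) = mex{0,2,2} = 1
G(21) = mex{0,0,2} = 1
G(22) = mex{0,0,2} = 1
G(23) = mex{0,0,0} = 1
G(24) = mex{1,0,0} = 2
Stack A: G(22) = 1.
Stack B: G(24) = 2.
Combined Grundy value = 1 ⊕ 2 = 3.

3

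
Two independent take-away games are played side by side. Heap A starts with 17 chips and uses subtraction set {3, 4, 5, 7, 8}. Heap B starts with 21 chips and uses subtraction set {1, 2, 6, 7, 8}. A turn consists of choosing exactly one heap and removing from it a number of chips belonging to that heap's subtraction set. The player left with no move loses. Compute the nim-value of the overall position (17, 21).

Heap A, S = {3, 4, 5, 7, 8}:
n :  0  1  2  3  4  5  6  7  8  9 10 11 12 13 14 15 16 17
G :  0  0  0  1  1  1  2  2  2  3  3  0  0  0  1  1  1  2
G_A(17) = 2.
Heap B, S = {1, 2, 6, 7, 8}:
n :  0  1  2  3  4  5  6  7  8  9 10 11 12 13 14 15 16 17 18 19 20 21
G :  0  1  2  0  1  2  3  4  5  3  4  5  0  1  2  0  1  2  3  4  5  3
G_B(21) = 3.
Combined Grundy value = 2 ⊕ 3 = 1.

1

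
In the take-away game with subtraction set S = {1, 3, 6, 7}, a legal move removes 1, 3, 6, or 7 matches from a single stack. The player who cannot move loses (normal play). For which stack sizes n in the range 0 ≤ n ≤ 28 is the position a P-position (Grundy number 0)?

n :  0  1  2  3  4  5  6  7  8  9 10 11 12 13 14 15 16 17 18 19 20 21 22 23 24 25 26 27 28
G :  0  1  0  1  0  1  2  3  2  3  2  3  0  1  0  1  0  1  2  3  2  3  2  3  0  1  0  1  0
P-positions are exactly the n with G(n) = 0.

0, 2, 4, 12, 14, 16, 24, 26, 28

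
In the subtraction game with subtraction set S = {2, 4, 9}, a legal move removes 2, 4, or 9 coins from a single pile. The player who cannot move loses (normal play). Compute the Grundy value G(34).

n :  0  1  2  3  4  5  6  7  8  9 10 11 12 13 14 15 16 17 18 19 20 21 22 23 24 25 26 27 28 29 30 31 32 33 34
G :  0  0  1  1  2  2  0  0  1  1  2  2  0  0  1  1  2  2  0  0  1  1  2  2  0  0  1  1  2  2  0  0  1  1  2

2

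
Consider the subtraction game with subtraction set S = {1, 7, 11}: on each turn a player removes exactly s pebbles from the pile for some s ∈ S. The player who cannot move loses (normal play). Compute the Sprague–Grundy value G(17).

1

G(0) = 0
G(1) = mex{0} = 1
G(2) = mex{1} = 0
G(3) = mex{0} = 1
G(4) = mex{1} = 0
G(5) = mex{0} = 1
G(6) = mex{1} = 0
G(7) = mex{0,0} = 1
G(8) = mex{1,1} = 0
G(9) = mex{0,0} = 1
G(10) = mex{1,1} = 0
G(11) = mex{0,0,0} = 1
G(12) = mex{1,1,1} = 0
G(13) = mex{0,0,0} = 1
G(14) = mex{1,1,1} = 0
G(15) = mex{0,0,0} = 1
G(16) = mex{1,1,1} = 0
G(17) = mex{0,0,0} = 1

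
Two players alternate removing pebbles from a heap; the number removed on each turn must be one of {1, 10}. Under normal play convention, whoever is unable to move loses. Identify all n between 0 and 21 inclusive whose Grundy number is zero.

n :  0  1  2  3  4  5  6  7  8  9 10 11 12 13 14 15 16 17 18 19 20 21
G :  0  1  0  1  0  1  0  1  0  1  2  0  1  0  1  0  1  0  1  0  1  2
P-positions are exactly the n with G(n) = 0.

0, 2, 4, 6, 8, 11, 13, 15, 17, 19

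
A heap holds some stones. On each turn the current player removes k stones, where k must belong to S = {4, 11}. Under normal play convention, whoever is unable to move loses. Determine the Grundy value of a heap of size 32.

n :  0  1  2  3  4  5  6  7  8  9 10 11 12 13 14 15 16 17 18 19 20 21 22 23 24 25 26 27 28 29 30 31 32
G :  0  0  0  0  1  1  1  1  0  0  0  2  1  1  1  0  0  0  0  1  1  1  1  0  0  0  2  1  1  1  0  0  0

0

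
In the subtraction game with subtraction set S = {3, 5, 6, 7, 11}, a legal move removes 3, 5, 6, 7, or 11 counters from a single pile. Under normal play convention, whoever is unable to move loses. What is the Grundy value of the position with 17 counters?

1

G(0) = 0
G(1) = mex{} = 0
G(2) = mex{} = 0
G(3) = mex{0} = 1
G(4) = mex{0} = 1
G(5) = mex{0,0} = 1
G(6) = mex{1,0,0} = 2
G(7) = mex{1,0,0,0} = 2
G(8) = mex{1,1,0,0} = 2
G(9) = mex{2,1,1,0} = 3
G(10) = mex{2,1,1,1} = 0
G(11) = mex{2,2,1,1,0} = 3
G(12) = mex{3,2,2,1,0} = 4
G(13) = mex{0,2,2,2,0} = 1
G(14) = mex{3,3,2,2,1} = 0
G(15) = mex{4,0,3,2,1} = 5
G(16) = mex{1,3,0,3,1} = 2
G(17) = mex{0,4,3,0,2} = 1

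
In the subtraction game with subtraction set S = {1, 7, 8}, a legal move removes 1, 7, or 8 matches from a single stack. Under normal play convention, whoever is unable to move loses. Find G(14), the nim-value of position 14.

G(0) = 0
G(1) = mex{0} = 1
G(2) = mex{1} = 0
G(3) = mex{0} = 1
G(4) = mex{1} = 0
G(5) = mex{0} = 1
G(6) = mex{1} = 0
G(7) = mex{0,0} = 1
G(8) = mex{1,1,0} = 2
G(9) = mex{2,0,1} = 3
G(10) = mex{3,1,0} = 2
G(11) = mex{2,0,1} = 3
G(12) = mex{3,1,0} = 2
G(13) = mex{2,0,1} = 3
G(14) = mex{3,1,0} = 2

2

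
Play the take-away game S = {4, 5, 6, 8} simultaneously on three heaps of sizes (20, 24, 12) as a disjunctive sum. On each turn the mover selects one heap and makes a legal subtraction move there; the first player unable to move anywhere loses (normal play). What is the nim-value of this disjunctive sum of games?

All heaps use S = {4, 5, 6, 8}:
n :  0  1  2  3  4  5  6  7  8  9 10 11 12 13 14 15 16 17 18 19 20 21 22 23 24
G :  0  0  0  0  1  1  1  1  2  2  2  2  0  0  0  0  1  1  1  1  2  2  2  2  0
Heap A: G(20) = 2.
Heap B: G(24) = 0.
Heap C: G(12) = 0.
Combined Grundy value = 2 ⊕ 0 ⊕ 0 = 2.

2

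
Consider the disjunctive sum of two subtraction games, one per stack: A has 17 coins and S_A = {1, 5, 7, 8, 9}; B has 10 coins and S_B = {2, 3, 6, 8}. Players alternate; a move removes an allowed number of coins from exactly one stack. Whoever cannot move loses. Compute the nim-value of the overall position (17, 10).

1

Stack A, S = {1, 5, 7, 8, 9}:
G(0) = 0
G(1) = mex{0} = 1
G(2) = mex{1} = 0
G(3) = mex{0} = 1
G(4) = mex{1} = 0
G(5) = mex{0,0} = 1
G(6) = mex{1,1} = 0
G(7) = mex{0,0,0} = 1
G(8) = mex{1,1,1,0} = 2
G(9) = mex{2,0,0,1,0} = 3
G(10) = mex{3,1,1,0,1} = 2
G(11) = mex{2,0,0,1,0} = 3
G(12) = mex{3,1,1,0,1} = 2
G(13) = mex{2,2,0,1,0} = 3
G(14) = mex{3,3,1,0,1} = 2
G(15) = mex{2,2,2,1,0} = 3
G(16) = mex{3,3,3,2,1} = 0
G(17) = mex{0,2,2,3,2} = 1
G_A(17) = 1.
Stack B, S = {2, 3, 6, 8}:
n :  0  1  2  3  4  5  6  7  8  9 10
G :  0  0  1  1  2  0  3  1  2  2  0
G_B(10) = 0.
Combined Grundy value = 1 ⊕ 0 = 1.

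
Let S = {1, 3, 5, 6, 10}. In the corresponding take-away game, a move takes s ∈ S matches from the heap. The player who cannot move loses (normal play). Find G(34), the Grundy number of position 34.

1

n :  0  1  2  3  4  5  6  7  8  9 10 11 12 13 14 15 16 17 18 19 20 21 22 23 24 25 26 27 28 29 30 31 32 33 34
G :  0  1  0  1  0  1  2  3  2  3  2  0  1  0  1  0  1  2  3  2  3  2  0  1  0  1  0  1  2  3  2  3  2  0  1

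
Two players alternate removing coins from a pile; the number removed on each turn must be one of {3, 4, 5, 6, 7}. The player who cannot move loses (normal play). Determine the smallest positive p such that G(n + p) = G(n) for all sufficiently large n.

G(0) = 0
G(1) = mex{} = 0
G(2) = mex{} = 0
G(3) = mex{0} = 1
G(4) = mex{0,0} = 1
G(5) = mex{0,0,0} = 1
G(6) = mex{1,0,0,0} = 2
G(7) = mex{1,1,0,0,0} = 2
G(8) = mex{1,1,1,0,0} = 2
G(9) = mex{2,1,1,1,0} = 3
G(10) = mex{2,2,1,1,1} = 0
G(11) = mex{2,2,2,1,1} = 0
G(12) = mex{3,2,2,2,1} = 0
G(13) = mex{0,3,2,2,2} = 1
G(14) = mex{0,0,3,2,2} = 1
G(15) = mex{0,0,0,3,2} = 1
G(16) = mex{1,0,0,0,3} = 2
G(17) = mex{1,1,0,0,0} = 2
G(18) = mex{1,1,1,0,0} = 2
G(19) = mex{2,1,1,1,0} = 3
G(20) = mex{2,2,1,1,1} = 0
G(21) = mex{2,2,2,1,1} = 0
G(n+10) = G(n) holds for n = 0,…,6 (a full window of length max(S) = 7), so the sequence is purely periodic with period 10.

10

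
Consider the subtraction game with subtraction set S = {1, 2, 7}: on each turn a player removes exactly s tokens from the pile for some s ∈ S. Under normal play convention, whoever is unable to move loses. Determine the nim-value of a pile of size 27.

0

G(0) = 0
G(1) = mex{0} = 1
G(2) = mex{1,0} = 2
G(3) = mex{2,1} = 0
G(4) = mex{0,2} = 1
G(5) = mex{1,0} = 2
G(6) = mex{2,1} = 0
G(7) = mex{0,2,0} = 1
G(8) = mex{1,0,1} = 2
G(9) = mex{2,1,2} = 0
G(10) = mex{0,2,0} = 1
G(11) = mex{1,0,1} = 2
G(12) = mex{2,1,2} = 0
G(13) = mex{0,2,0} = 1
G(14) = mex{1,0,1} = 2
G(15) = mex{2,1,2} = 0
G(16) = mex{0,2,0} = 1
G(17) = mex{1,0,1} = 2
G(18) = mex{2,1,2} = 0
G(19) = mex{0,2,0} = 1
G(20) = mex{1,0,1} = 2
G(21) = mex{2,1,2} = 0
G(22) = mex{0,2,0} = 1
G(23) = mex{1,0,1} = 2
G(24) = mex{2,1,2} = 0
G(25) = mex{0,2,0} = 1
G(26) = mex{1,0,1} = 2
G(27) = mex{2,1,2} = 0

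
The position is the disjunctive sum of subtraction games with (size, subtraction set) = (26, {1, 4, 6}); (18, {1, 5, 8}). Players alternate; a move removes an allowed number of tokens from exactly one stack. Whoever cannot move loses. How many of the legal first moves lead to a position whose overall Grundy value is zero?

0

Stack A, S = {1, 4, 6}:
G(0) = 0
G(1) = mex{0} = 1
G(2) = mex{1} = 0
G(3) = mex{0} = 1
G(4) = mex{1,0} = 2
G(5) = mex{2,1} = 0
G(6) = mex{0,0,0} = 1
G(7) = mex{1,1,1} = 0
G(8) = mex{0,2,0} = 1
G(9) = mex{1,0,1} = 2
G(10) = mex{2,1,2} = 0
G(11) = mex{0,0,0} = 1
G(12) = mex{1,1,1} = 0
G(13) = mex{0,2,0} = 1
G(14) = mex{1,0,1} = 2
G(15) = mex{2,1,2} = 0
G(16) = mex{0,0,0} = 1
G(17) = mex{1,1,1} = 0
G(18) = mex{0,2,0} = 1
G(19) = mex{1,0,1} = 2
G(20) = mex{2,1,2} = 0
G(21) = mex{0,0,0} = 1
G(22) = mex{1,1,1} = 0
G(23) = mex{0,2,0} = 1
G(24) = mex{1,0,1} = 2
G(25) = mex{2,1,2} = 0
G(26) = mex{0,0,0} = 1
G_A(26) = 1.
Stack B, S = {1, 5, 8}:
n :  0  1  2  3  4  5  6  7  8  9 10 11 12 13 14 15 16 17 18
G :  0  1  0  1  0  1  0  1  2  3  2  3  2  0  1  0  1  0  1
G_B(18) = 1.
Combined Grundy value = 1 ⊕ 1 = 0.
A winning move leaves total XOR = 0, i.e. changes one component's Grundy value g to g ⊕ X where X is the current total.
Stack A: target g' = 1⊕0 = 1, but every legal move changes the Grundy value (mex property), so 0 moves.
Stack B: target g' = 1⊕0 = 1, but every legal move changes the Grundy value (mex property), so 0 moves.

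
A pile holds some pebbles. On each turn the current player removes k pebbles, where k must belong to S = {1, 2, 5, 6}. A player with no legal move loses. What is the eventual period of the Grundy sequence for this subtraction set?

7

n :  0  1  2  3  4  5  6  7  8  9 10 11 12 13 14 15
G :  0  1  2  0  1  2  3  0  1  2  0  1  2  3  0  1
G(n+7) = G(n) holds for n = 0,…,5 (a full window of length max(S) = 6), so the sequence is purely periodic with period 7.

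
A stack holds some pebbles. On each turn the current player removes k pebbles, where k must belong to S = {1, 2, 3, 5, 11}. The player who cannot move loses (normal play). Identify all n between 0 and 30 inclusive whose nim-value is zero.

G(0) = 0
G(1) = mex{0} = 1
G(2) = mex{1,0} = 2
G(3) = mex{2,1,0} = 3
G(4) = mex{3,2,1} = 0
G(5) = mex{0,3,2,0} = 1
G(6) = mex{1,0,3,1} = 2
G(7) = mex{2,1,0,2} = 3
G(8) = mex{3,2,1,3} = 0
G(9) = mex{0,3,2,0} = 1
G(10) = mex{1,0,3,1} = 2
G(11) = mex{2,1,0,2,0} = 3
G(12) = mex{3,2,1,3,1} = 0
G(13) = mex{0,3,2,0,2} = 1
G(14) = mex{1,0,3,1,3} = 2
G(15) = mex{2,1,0,2,0} = 3
G(16) = mex{3,2,1,3,1} = 0
G(17) = mex{0,3,2,0,2} = 1
G(18) = mex{1,0,3,1,3} = 2
G(19) = mex{2,1,0,2,0} = 3
G(20) = mex{3,2,1,3,1} = 0
G(21) = mex{0,3,2,0,2} = 1
G(22) = mex{1,0,3,1,3} = 2
G(23) = mex{2,1,0,2,0} = 3
G(24) = mex{3,2,1,3,1} = 0
G(25) = mex{0,3,2,0,2} = 1
G(26) = mex{1,0,3,1,3} = 2
G(27) = mex{2,1,0,2,0} = 3
G(28) = mex{3,2,1,3,1} = 0
G(29) = mex{0,3,2,0,2} = 1
G(30) = mex{1,0,3,1,3} = 2
P-positions are exactly the n with G(n) = 0.

0, 4, 8, 12, 16, 20, 24, 28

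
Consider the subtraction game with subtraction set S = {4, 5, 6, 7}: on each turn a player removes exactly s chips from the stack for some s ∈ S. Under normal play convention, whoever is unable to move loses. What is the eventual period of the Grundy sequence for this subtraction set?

11

G(0) = 0
G(1) = mex{} = 0
G(2) = mex{} = 0
G(3) = mex{} = 0
G(4) = mex{0} = 1
G(5) = mex{0,0} = 1
G(6) = mex{0,0,0} = 1
G(7) = mex{0,0,0,0} = 1
G(8) = mex{1,0,0,0} = 2
G(9) = mex{1,1,0,0} = 2
G(10) = mex{1,1,1,0} = 2
G(11) = mex{1,1,1,1} = 0
G(12) = mex{2,1,1,1} = 0
G(13) = mex{2,2,1,1} = 0
G(14) = mex{2,2,2,1} = 0
G(15) = mex{0,2,2,2} = 1
G(16) = mex{0,0,2,2} = 1
G(17) = mex{0,0,0,2} = 1
G(18) = mex{0,0,0,0} = 1
G(19) = mex{1,0,0,0} = 2
G(20) = mex{1,1,0,0} = 2
G(21) = mex{1,1,1,0} = 2
G(22) = mex{1,1,1,1} = 0
G(23) = mex{2,1,1,1} = 0
G(n+11) = G(n) holds for n = 0,…,6 (a full window of length max(S) = 7), so the sequence is purely periodic with period 11.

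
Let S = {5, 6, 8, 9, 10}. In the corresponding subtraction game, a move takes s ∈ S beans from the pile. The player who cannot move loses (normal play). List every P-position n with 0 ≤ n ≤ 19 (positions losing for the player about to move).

n :  0  1  2  3  4  5  6  7  8  9 10 11 12 13 14 15 16 17 18 19
G :  0  0  0  0  0  1  1  1  1  1  2  2  2  2  2  0  0  0  0  0
P-positions are exactly the n with G(n) = 0.

0, 1, 2, 3, 4, 15, 16, 17, 18, 19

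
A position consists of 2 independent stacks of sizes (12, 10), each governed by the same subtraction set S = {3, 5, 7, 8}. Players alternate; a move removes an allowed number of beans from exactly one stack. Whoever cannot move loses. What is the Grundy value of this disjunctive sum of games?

3

All stacks use S = {3, 5, 7, 8}:
n :  0  1  2  3  4  5  6  7  8  9 10 11 12
G :  0  0  0  1  1  1  2  2  2  3  3  0  0
Stack A: G(12) = 0.
Stack B: G(10) = 3.
Combined Grundy value = 0 ⊕ 3 = 3.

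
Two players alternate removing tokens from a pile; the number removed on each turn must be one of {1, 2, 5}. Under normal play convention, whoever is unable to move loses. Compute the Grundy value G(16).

1

n :  0  1  2  3  4  5  6  7  8  9 10 11 12 13 14 15 16
G :  0  1  2  0  1  2  0  1  2  0  1  2  0  1  2  0  1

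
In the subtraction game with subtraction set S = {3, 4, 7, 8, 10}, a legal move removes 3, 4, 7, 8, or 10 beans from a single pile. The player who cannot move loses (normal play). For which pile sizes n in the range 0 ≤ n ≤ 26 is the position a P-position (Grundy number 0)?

0, 1, 2, 13, 14, 15, 26

n :  0  1  2  3  4  5  6  7  8  9 10 11 12 13 14 15 16 17 18 19 20 21 22 23 24 25 26
G :  0  0  0  1  1  1  2  2  2  3  3  3  4  0  0  0  1  1  1  2  2  2  3  3  3  4  0
P-positions are exactly the n with G(n) = 0.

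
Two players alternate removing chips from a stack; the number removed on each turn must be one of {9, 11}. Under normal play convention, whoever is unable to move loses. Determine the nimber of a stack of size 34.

G(0) = 0
G(1) = mex{} = 0
G(2) = mex{} = 0
G(3) = mex{} = 0
G(4) = mex{} = 0
G(5) = mex{} = 0
G(6) = mex{} = 0
G(7) = mex{} = 0
G(8) = mex{} = 0
G(9) = mex{0} = 1
G(10) = mex{0} = 1
G(11) = mex{0,0} = 1
G(12) = mex{0,0} = 1
G(13) = mex{0,0} = 1
G(14) = mex{0,0} = 1
G(15) = mex{0,0} = 1
G(16) = mex{0,0} = 1
G(17) = mex{0,0} = 1
G(18) = mex{1,0} = 2
G(19) = mex{1,0} = 2
G(20) = mex{1,1} = 0
G(21) = mex{1,1} = 0
G(22) = mex{1,1} = 0
G(23) = mex{1,1} = 0
G(24) = mex{1,1} = 0
G(25) = mex{1,1} = 0
G(26) = mex{1,1} = 0
G(27) = mex{2,1} = 0
G(28) = mex{2,1} = 0
G(29) = mex{0,2} = 1
G(30) = mex{0,2} = 1
G(31) = mex{0,0} = 1
G(32) = mex{0,0} = 1
G(33) = mex{0,0} = 1
G(34) = mex{0,0} = 1

1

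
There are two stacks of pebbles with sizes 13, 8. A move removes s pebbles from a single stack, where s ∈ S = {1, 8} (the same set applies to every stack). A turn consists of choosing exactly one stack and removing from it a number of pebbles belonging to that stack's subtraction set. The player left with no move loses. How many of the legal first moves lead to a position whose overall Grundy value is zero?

1

All stacks use S = {1, 8}:
n :  0  1  2  3  4  5  6  7  8  9 10 11 12 13
G :  0  1  0  1  0  1  0  1  2  0  1  0  1  0
Stack A: G(13) = 0.
Stack B: G(8) = 2.
Combined Grundy value = 0 ⊕ 2 = 2.
A winning move leaves total XOR = 0, i.e. changes one component's Grundy value g to g ⊕ X where X is the current total.
Stack A: need g' = 0⊕2 = 2. Options: 13−1→G=1, 13−8→G=1. Hits: 0.
Stack B: need g' = 2⊕2 = 0. Options: 8−1→G=1, 8−8→G=0. Hits: 1.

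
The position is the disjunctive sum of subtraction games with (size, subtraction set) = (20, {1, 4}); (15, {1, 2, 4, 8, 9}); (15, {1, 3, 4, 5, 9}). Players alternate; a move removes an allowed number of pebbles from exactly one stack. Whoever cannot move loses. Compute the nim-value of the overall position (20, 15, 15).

Stack A, S = {1, 4}:
n :  0  1  2  3  4  5  6  7  8  9 10 11 12 13 14 15 16 17 18 19 20
G :  0  1  0  1  2  0  1  0  1  2  0  1  0  1  2  0  1  0  1  2  0
G_A(20) = 0.
Stack B, S = {1, 2, 4, 8, 9}:
n :  0  1  2  3  4  5  6  7  8  9 10 11 12 13 14 15
G :  0  1  2  0  1  2  0  1  2  3  4  5  3  0  1  2
G_B(15) = 2.
Stack C, S = {1, 3, 4, 5, 9}:
G(0) = 0
G(1) = mex{0} = 1
G(2) = mex{1} = 0
G(3) = mex{0,0} = 1
G(4) = mex{1,1,0} = 2
G(5) = mex{2,0,1,0} = 3
G(6) = mex{3,1,0,1} = 2
G(7) = mex{2,2,1,0} = 3
G(8) = mex{3,3,2,1} = 0
G(9) = mex{0,2,3,2,0} = 1
G(10) = mex{1,3,2,3,1} = 0
G(11) = mex{0,0,3,2,0} = 1
G(12) = mex{1,1,0,3,1} = 2
G(13) = mex{2,0,1,0,2} = 3
G(14) = mex{3,1,0,1,3} = 2
G(15) = mex{2,2,1,0,2} = 3
G_C(15) = 3.
Combined Grundy value = 0 ⊕ 2 ⊕ 3 = 1.

1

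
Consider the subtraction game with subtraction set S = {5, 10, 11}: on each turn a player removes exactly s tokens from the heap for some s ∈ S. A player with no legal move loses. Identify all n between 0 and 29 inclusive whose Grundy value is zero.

G(0) = 0
G(1) = mex{} = 0
G(2) = mex{} = 0
G(3) = mex{} = 0
G(4) = mex{} = 0
G(5) = mex{0} = 1
G(6) = mex{0} = 1
G(7) = mex{0} = 1
G(8) = mex{0} = 1
G(9) = mex{0} = 1
G(10) = mex{1,0} = 2
G(11) = mex{1,0,0} = 2
G(12) = mex{1,0,0} = 2
G(13) = mex{1,0,0} = 2
G(14) = mex{1,0,0} = 2
G(15) = mex{2,1,0} = 3
G(16) = mex{2,1,1} = 0
G(17) = mex{2,1,1} = 0
G(18) = mex{2,1,1} = 0
G(19) = mex{2,1,1} = 0
G(20) = mex{3,2,1} = 0
G(21) = mex{0,2,2} = 1
G(22) = mex{0,2,2} = 1
G(23) = mex{0,2,2} = 1
G(24) = mex{0,2,2} = 1
G(25) = mex{0,3,2} = 1
G(26) = mex{1,0,3} = 2
G(27) = mex{1,0,0} = 2
G(28) = mex{1,0,0} = 2
G(29) = mex{1,0,0} = 2
P-positions are exactly the n with G(n) = 0.

0, 1, 2, 3, 4, 16, 17, 18, 19, 20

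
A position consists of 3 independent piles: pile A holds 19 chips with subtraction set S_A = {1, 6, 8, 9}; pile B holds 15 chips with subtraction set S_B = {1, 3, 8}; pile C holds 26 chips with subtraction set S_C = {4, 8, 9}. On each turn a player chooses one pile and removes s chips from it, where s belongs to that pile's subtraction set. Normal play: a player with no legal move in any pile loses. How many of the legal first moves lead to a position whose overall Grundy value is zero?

0

Pile A, S = {1, 6, 8, 9}:
n :  0  1  2  3  4  5  6  7  8  9 10 11 12 13 14 15 16 17 18 19
G :  0  1  0  1  0  1  2  0  1  2  3  2  3  2  0  1  2  0  1  0
G_A(19) = 0.
Pile B, S = {1, 3, 8}:
G(0) = 0
G(1) = mex{0} = 1
G(2) = mex{1} = 0
G(3) = mex{0,0} = 1
G(4) = mex{1,1} = 0
G(5) = mex{0,0} = 1
G(6) = mex{1,1} = 0
G(7) = mex{0,0} = 1
G(8) = mex{1,1,0} = 2
G(9) = mex{2,0,1} = 3
G(10) = mex{3,1,0} = 2
G(11) = mex{2,2,1} = 0
G(12) = mex{0,3,0} = 1
G(13) = mex{1,2,1} = 0
G(14) = mex{0,0,0} = 1
G(15) = mex{1,1,1} = 0
G_B(15) = 0.
Pile C, S = {4, 8, 9}:
G(0) = 0
G(1) = mex{} = 0
G(2) = mex{} = 0
G(3) = mex{} = 0
G(4) = mex{0} = 1
G(5) = mex{0} = 1
G(6) = mex{0} = 1
G(7) = mex{0} = 1
G(8) = mex{1,0} = 2
G(9) = mex{1,0,0} = 2
G(10) = mex{1,0,0} = 2
G(11) = mex{1,0,0} = 2
G(12) = mex{2,1,0} = 3
G(13) = mex{2,1,1} = 0
G(14) = mex{2,1,1} = 0
G(15) = mex{2,1,1} = 0
G(16) = mex{3,2,1} = 0
G(17) = mex{0,2,2} = 1
G(18) = mex{0,2,2} = 1
G(19) = mex{0,2,2} = 1
G(20) = mex{0,3,2} = 1
G(21) = mex{1,0,3} = 2
G(22) = mex{1,0,0} = 2
G(23) = mex{1,0,0} = 2
G(24) = mex{1,0,0} = 2
G(25) = mex{2,1,0} = 3
G(26) = mex{2,1,1} = 0
G_C(26) = 0.
Combined Grundy value = 0 ⊕ 0 ⊕ 0 = 0.
A winning move leaves total XOR = 0, i.e. changes one component's Grundy value g to g ⊕ X where X is the current total.
Pile A: target g' = 0⊕0 = 0, but every legal move changes the Grundy value (mex property), so 0 moves.
Pile B: target g' = 0⊕0 = 0, but every legal move changes the Grundy value (mex property), so 0 moves.
Pile C: target g' = 0⊕0 = 0, but every legal move changes the Grundy value (mex property), so 0 moves.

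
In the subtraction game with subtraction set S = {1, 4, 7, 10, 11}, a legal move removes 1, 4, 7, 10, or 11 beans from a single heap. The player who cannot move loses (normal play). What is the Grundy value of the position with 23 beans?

G(0) = 0
G(1) = mex{0} = 1
G(2) = mex{1} = 0
G(3) = mex{0} = 1
G(4) = mex{1,0} = 2
G(5) = mex{2,1} = 0
G(6) = mex{0,0} = 1
G(7) = mex{1,1,0} = 2
G(8) = mex{2,2,1} = 0
G(9) = mex{0,0,0} = 1
G(10) = mex{1,1,1,0} = 2
G(11) = mex{2,2,2,1,0} = 3
G(12) = mex{3,0,0,0,1} = 2
G(13) = mex{2,1,1,1,0} = 3
G(14) = mex{3,2,2,2,1} = 0
G(15) = mex{0,3,0,0,2} = 1
G(16) = mex{1,2,1,1,0} = 3
G(17) = mex{3,3,2,2,1} = 0
G(18) = mex{0,0,3,0,2} = 1
G(19) = mex{1,1,2,1,0} = 3
G(20) = mex{3,3,3,2,1} = 0
G(21) = mex{0,0,0,3,2} = 1
G(22) = mex{1,1,1,2,3} = 0
G(23) = mex{0,3,3,3,2} = 1

1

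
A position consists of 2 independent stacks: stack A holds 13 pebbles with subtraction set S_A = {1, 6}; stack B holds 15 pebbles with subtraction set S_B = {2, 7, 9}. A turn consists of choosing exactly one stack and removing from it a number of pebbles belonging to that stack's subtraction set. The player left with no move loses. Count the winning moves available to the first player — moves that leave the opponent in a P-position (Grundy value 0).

Stack A, S = {1, 6}:
G(0) = 0
G(1) = mex{0} = 1
G(2) = mex{1} = 0
G(3) = mex{0} = 1
G(4) = mex{1} = 0
G(5) = mex{0} = 1
G(6) = mex{1,0} = 2
G(7) = mex{2,1} = 0
G(8) = mex{0,0} = 1
G(9) = mex{1,1} = 0
G(10) = mex{0,0} = 1
G(11) = mex{1,1} = 0
G(12) = mex{0,2} = 1
G(13) = mex{1,0} = 2
G_A(13) = 2.
Stack B, S = {2, 7, 9}:
G(0) = 0
G(1) = mex{} = 0
G(2) = mex{0} = 1
G(3) = mex{0} = 1
G(4) = mex{1} = 0
G(5) = mex{1} = 0
G(6) = mex{0} = 1
G(7) = mex{0,0} = 1
G(8) = mex{1,0} = 2
G(9) = mex{1,1,0} = 2
G(10) = mex{2,1,0} = 3
G(11) = mex{2,0,1} = 3
G(12) = mex{3,0,1} = 2
G(13) = mex{3,1,0} = 2
G(14) = mex{2,1,0} = 3
G(15) = mex{2,2,1} = 0
G_B(15) = 0.
Combined Grundy value = 2 ⊕ 0 = 2.
A winning move leaves total XOR = 0, i.e. changes one component's Grundy value g to g ⊕ X where X is the current total.
Stack A: need g' = 2⊕2 = 0. Options: 13−1→G=1, 13−6→G=0. Hits: 1.
Stack B: need g' = 0⊕2 = 2. Options: 15−2→G=2, 15−7→G=2, 15−9→G=1. Hits: 2.

3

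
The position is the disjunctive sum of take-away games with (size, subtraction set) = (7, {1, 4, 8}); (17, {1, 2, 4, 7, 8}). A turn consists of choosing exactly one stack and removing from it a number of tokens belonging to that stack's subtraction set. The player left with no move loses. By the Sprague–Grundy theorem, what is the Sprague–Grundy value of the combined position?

Stack A, S = {1, 4, 8}:
n : 0 1 2 3 4 5 6 7
G : 0 1 0 1 2 0 1 0
G_A(7) = 0.
Stack B, S = {1, 2, 4, 7, 8}:
G(0) = 0
G(1) = mex{0} = 1
G(2) = mex{1,0} = 2
G(3) = mex{2,1} = 0
G(4) = mex{0,2,0} = 1
G(5) = mex{1,0,1} = 2
G(6) = mex{2,1,2} = 0
G(7) = mex{0,2,0,0} = 1
G(8) = mex{1,0,1,1,0} = 2
G(9) = mex{2,1,2,2,1} = 0
G(10) = mex{0,2,0,0,2} = 1
G(11) = mex{1,0,1,1,0} = 2
G(12) = mex{2,1,2,2,1} = 0
G(13) = mex{0,2,0,0,2} = 1
G(14) = mex{1,0,1,1,0} = 2
G(15) = mex{2,1,2,2,1} = 0
G(16) = mex{0,2,0,0,2} = 1
G(17) = mex{1,0,1,1,0} = 2
G_B(17) = 2.
Combined Grundy value = 0 ⊕ 2 = 2.

2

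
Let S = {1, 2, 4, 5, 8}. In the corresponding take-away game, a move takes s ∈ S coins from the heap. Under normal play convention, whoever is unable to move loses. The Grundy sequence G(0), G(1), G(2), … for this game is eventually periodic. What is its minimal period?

n :  0  1  2  3  4  5  6  7  8  9 10 11 12 13 14
G :  0  1  2  0  1  2  0  1  2  0  1  2  0  1  2
G(n+3) = G(n) holds for n = 0,…,7 (a full window of length max(S) = 8), so the sequence is purely periodic with period 3.

3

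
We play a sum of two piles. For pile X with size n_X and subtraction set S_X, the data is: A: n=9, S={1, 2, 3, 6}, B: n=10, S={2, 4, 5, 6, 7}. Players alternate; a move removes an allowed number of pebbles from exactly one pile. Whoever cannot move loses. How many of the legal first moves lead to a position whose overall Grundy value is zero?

Pile A, S = {1, 2, 3, 6}:
n : 0 1 2 3 4 5 6 7 8 9
G : 0 1 2 3 0 1 2 3 0 1
G_A(9) = 1.
Pile B, S = {2, 4, 5, 6, 7}:
G(0) = 0
G(1) = mex{} = 0
G(2) = mex{0} = 1
G(3) = mex{0} = 1
G(4) = mex{1,0} = 2
G(5) = mex{1,0,0} = 2
G(6) = mex{2,1,0,0} = 3
G(7) = mex{2,1,1,0,0} = 3
G(8) = mex{3,2,1,1,0} = 4
G(9) = mex{3,2,2,1,1} = 0
G(10) = mex{4,3,2,2,1} = 0
G_B(10) = 0.
Combined Grundy value = 1 ⊕ 0 = 1.
A winning move leaves total XOR = 0, i.e. changes one component's Grundy value g to g ⊕ X where X is the current total.
Pile A: need g' = 1⊕1 = 0. Options: 9−1→G=0, 9−2→G=3, 9−3→G=2, 9−6→G=3. Hits: 1.
Pile B: need g' = 0⊕1 = 1. Options: 10−2→G=4, 10−4→G=3, 10−5→G=2, 10−6→G=2, 10−7→G=1. Hits: 1.

2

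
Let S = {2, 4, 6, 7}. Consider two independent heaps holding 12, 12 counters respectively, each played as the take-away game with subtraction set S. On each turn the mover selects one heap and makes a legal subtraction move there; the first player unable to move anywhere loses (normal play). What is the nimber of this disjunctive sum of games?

0

All heaps use S = {2, 4, 6, 7}:
G(0) = 0
G(1) = mex{} = 0
G(2) = mex{0} = 1
G(3) = mex{0} = 1
G(4) = mex{1,0} = 2
G(5) = mex{1,0} = 2
G(6) = mex{2,1,0} = 3
G(7) = mex{2,1,0,0} = 3
G(8) = mex{3,2,1,0} = 4
G(9) = mex{3,2,1,1} = 0
G(10) = mex{4,3,2,1} = 0
G(11) = mex{0,3,2,2} = 1
G(12) = mex{0,4,3,2} = 1
Heap A: G(12) = 1.
Heap B: G(12) = 1.
Combined Grundy value = 1 ⊕ 1 = 0.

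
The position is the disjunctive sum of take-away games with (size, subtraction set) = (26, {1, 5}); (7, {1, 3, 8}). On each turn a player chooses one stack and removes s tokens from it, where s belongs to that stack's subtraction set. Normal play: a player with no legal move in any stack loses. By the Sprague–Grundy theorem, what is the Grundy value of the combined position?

1

Stack A, S = {1, 5}:
n :  0  1  2  3  4  5  6  7  8  9 10 11 12 13 14 15 16 17 18 19 20 21 22 23 24 25 26
G :  0  1  0  1  0  1  0  1  0  1  0  1  0  1  0  1  0  1  0  1  0  1  0  1  0  1  0
G_A(26) = 0.
Stack B, S = {1, 3, 8}:
G(0) = 0
G(1) = mex{0} = 1
G(2) = mex{1} = 0
G(3) = mex{0,0} = 1
G(4) = mex{1,1} = 0
G(5) = mex{0,0} = 1
G(6) = mex{1,1} = 0
G(7) = mex{0,0} = 1
G_B(7) = 1.
Combined Grundy value = 0 ⊕ 1 = 1.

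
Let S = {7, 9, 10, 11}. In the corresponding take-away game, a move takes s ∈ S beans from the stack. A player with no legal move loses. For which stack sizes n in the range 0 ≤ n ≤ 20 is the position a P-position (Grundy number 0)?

n :  0  1  2  3  4  5  6  7  8  9 10 11 12 13 14 15 16 17 18 19 20
G :  0  0  0  0  0  0  0  1  1  1  1  1  1  1  2  2  2  2  0  0  0
P-positions are exactly the n with G(n) = 0.

0, 1, 2, 3, 4, 5, 6, 18, 19, 20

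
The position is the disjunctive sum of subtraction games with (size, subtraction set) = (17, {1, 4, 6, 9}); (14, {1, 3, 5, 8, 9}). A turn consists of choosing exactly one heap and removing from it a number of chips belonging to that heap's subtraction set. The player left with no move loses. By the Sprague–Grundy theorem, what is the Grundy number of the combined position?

Heap A, S = {1, 4, 6, 9}:
G(0) = 0
G(1) = mex{0} = 1
G(2) = mex{1} = 0
G(3) = mex{0} = 1
G(4) = mex{1,0} = 2
G(5) = mex{2,1} = 0
G(6) = mex{0,0,0} = 1
G(7) = mex{1,1,1} = 0
G(8) = mex{0,2,0} = 1
G(9) = mex{1,0,1,0} = 2
G(10) = mex{2,1,2,1} = 0
G(11) = mex{0,0,0,0} = 1
G(12) = mex{1,1,1,1} = 0
G(13) = mex{0,2,0,2} = 1
G(14) = mex{1,0,1,0} = 2
G(15) = mex{2,1,2,1} = 0
G(16) = mex{0,0,0,0} = 1
G(17) = mex{1,1,1,1} = 0
G_A(17) = 0.
Heap B, S = {1, 3, 5, 8, 9}:
G(0) = 0
G(1) = mex{0} = 1
G(2) = mex{1} = 0
G(3) = mex{0,0} = 1
G(4) = mex{1,1} = 0
G(5) = mex{0,0,0} = 1
G(6) = mex{1,1,1} = 0
G(7) = mex{0,0,0} = 1
G(8) = mex{1,1,1,0} = 2
G(9) = mex{2,0,0,1,0} = 3
G(10) = mex{3,1,1,0,1} = 2
G(11) = mex{2,2,0,1,0} = 3
G(12) = mex{3,3,1,0,1} = 2
G(13) = mex{2,2,2,1,0} = 3
G(14) = mex{3,3,3,0,1} = 2
G_B(14) = 2.
Combined Grundy value = 0 ⊕ 2 = 2.

2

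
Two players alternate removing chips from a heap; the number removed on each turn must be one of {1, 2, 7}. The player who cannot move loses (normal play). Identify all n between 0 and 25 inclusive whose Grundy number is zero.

0, 3, 6, 9, 12, 15, 18, 21, 24

n :  0  1  2  3  4  5  6  7  8  9 10 11 12 13 14 15 16 17 18 19 20 21 22 23 24 25
G :  0  1  2  0  1  2  0  1  2  0  1  2  0  1  2  0  1  2  0  1  2  0  1  2  0  1
P-positions are exactly the n with G(n) = 0.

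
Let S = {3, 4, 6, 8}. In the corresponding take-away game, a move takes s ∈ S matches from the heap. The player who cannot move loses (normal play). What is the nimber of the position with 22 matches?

0

G(0) = 0
G(1) = mex{} = 0
G(2) = mex{} = 0
G(3) = mex{0} = 1
G(4) = mex{0,0} = 1
G(5) = mex{0,0} = 1
G(6) = mex{1,0,0} = 2
G(7) = mex{1,1,0} = 2
G(8) = mex{1,1,0,0} = 2
G(9) = mex{2,1,1,0} = 3
G(10) = mex{2,2,1,0} = 3
G(11) = mex{2,2,1,1} = 0
G(12) = mex{3,2,2,1} = 0
G(13) = mex{3,3,2,1} = 0
G(14) = mex{0,3,2,2} = 1
G(15) = mex{0,0,3,2} = 1
G(16) = mex{0,0,3,2} = 1
G(17) = mex{1,0,0,3} = 2
G(18) = mex{1,1,0,3} = 2
G(19) = mex{1,1,0,0} = 2
G(20) = mex{2,1,1,0} = 3
G(21) = mex{2,2,1,0} = 3
G(22) = mex{2,2,1,1} = 0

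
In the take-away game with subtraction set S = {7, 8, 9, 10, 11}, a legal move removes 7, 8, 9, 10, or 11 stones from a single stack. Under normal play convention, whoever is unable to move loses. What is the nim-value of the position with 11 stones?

n :  0  1  2  3  4  5  6  7  8  9 10 11
G :  0  0  0  0  0  0  0  1  1  1  1  1

1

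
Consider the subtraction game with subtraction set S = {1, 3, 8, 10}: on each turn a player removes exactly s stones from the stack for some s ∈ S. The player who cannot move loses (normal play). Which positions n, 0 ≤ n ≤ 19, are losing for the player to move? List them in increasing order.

G(0) = 0
G(1) = mex{0} = 1
G(2) = mex{1} = 0
G(3) = mex{0,0} = 1
G(4) = mex{1,1} = 0
G(5) = mex{0,0} = 1
G(6) = mex{1,1} = 0
G(7) = mex{0,0} = 1
G(8) = mex{1,1,0} = 2
G(9) = mex{2,0,1} = 3
G(10) = mex{3,1,0,0} = 2
G(11) = mex{2,2,1,1} = 0
G(12) = mex{0,3,0,0} = 1
G(13) = mex{1,2,1,1} = 0
G(14) = mex{0,0,0,0} = 1
G(15) = mex{1,1,1,1} = 0
G(16) = mex{0,0,2,0} = 1
G(17) = mex{1,1,3,1} = 0
G(18) = mex{0,0,2,2} = 1
G(19) = mex{1,1,0,3} = 2
P-positions are exactly the n with G(n) = 0.

0, 2, 4, 6, 11, 13, 15, 17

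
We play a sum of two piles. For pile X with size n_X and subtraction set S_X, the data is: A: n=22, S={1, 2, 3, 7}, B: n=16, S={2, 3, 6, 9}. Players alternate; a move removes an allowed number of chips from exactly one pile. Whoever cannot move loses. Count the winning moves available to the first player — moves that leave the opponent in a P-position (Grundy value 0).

0

Pile A, S = {1, 2, 3, 7}:
G(0) = 0
G(1) = mex{0} = 1
G(2) = mex{1,0} = 2
G(3) = mex{2,1,0} = 3
G(4) = mex{3,2,1} = 0
G(5) = mex{0,3,2} = 1
G(6) = mex{1,0,3} = 2
G(7) = mex{2,1,0,0} = 3
G(8) = mex{3,2,1,1} = 0
G(9) = mex{0,3,2,2} = 1
G(10) = mex{1,0,3,3} = 2
G(11) = mex{2,1,0,0} = 3
G(12) = mex{3,2,1,1} = 0
G(13) = mex{0,3,2,2} = 1
G(14) = mex{1,0,3,3} = 2
G(15) = mex{2,1,0,0} = 3
G(16) = mex{3,2,1,1} = 0
G(17) = mex{0,3,2,2} = 1
G(18) = mex{1,0,3,3} = 2
G(19) = mex{2,1,0,0} = 3
G(20) = mex{3,2,1,1} = 0
G(21) = mex{0,3,2,2} = 1
G(22) = mex{1,0,3,3} = 2
G_A(22) = 2.
Pile B, S = {2, 3, 6, 9}:
n :  0  1  2  3  4  5  6  7  8  9 10 11 12 13 14 15 16
G :  0  0  1  1  2  0  3  1  2  2  3  3  0  0  1  1  2
G_B(16) = 2.
Combined Grundy value = 2 ⊕ 2 = 0.
A winning move leaves total XOR = 0, i.e. changes one component's Grundy value g to g ⊕ X where X is the current total.
Pile A: target g' = 2⊕0 = 2, but every legal move changes the Grundy value (mex property), so 0 moves.
Pile B: target g' = 2⊕0 = 2, but every legal move changes the Grundy value (mex property), so 0 moves.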